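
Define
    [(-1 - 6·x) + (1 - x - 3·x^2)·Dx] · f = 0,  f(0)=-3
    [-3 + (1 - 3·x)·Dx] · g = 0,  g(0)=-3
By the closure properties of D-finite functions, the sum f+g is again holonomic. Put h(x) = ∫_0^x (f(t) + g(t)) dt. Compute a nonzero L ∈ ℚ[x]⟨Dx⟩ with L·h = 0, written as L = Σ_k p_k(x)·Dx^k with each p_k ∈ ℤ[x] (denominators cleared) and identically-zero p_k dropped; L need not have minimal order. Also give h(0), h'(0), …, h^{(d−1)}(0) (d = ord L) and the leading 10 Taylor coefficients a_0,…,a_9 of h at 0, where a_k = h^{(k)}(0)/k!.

f: a_k = -3, -3, -12, -21, -57, -120, -291, -651, -1524, -3477, …
g: a_k = -3, -9, -27, -81, -243, -729, -2187, -6561, -19683, -59049, …
Weyl lclm of L_f,L_g ⇒ L₀ (ord ≤ 2).
h=∫h₀ ⇒ L = L₀·Dx.
L = (6 - 108·x + 162·x^2 - 162·x^3)·Dx + (10 - 6·x - 108·x^2 + 270·x^3 - 324·x^4)·Dx^2 + (-2 + 14·x - 33·x^2 + 18·x^3 + 54·x^4 - 81·x^5)·Dx^3  (order 3).
h: a_k = 0, -6, -6, -13, -51/2, -60, -283/2, -354, -1803/2, -7069/3, …
ICs: h(0) = 0, h′(0) = -6, h′′(0) = -12.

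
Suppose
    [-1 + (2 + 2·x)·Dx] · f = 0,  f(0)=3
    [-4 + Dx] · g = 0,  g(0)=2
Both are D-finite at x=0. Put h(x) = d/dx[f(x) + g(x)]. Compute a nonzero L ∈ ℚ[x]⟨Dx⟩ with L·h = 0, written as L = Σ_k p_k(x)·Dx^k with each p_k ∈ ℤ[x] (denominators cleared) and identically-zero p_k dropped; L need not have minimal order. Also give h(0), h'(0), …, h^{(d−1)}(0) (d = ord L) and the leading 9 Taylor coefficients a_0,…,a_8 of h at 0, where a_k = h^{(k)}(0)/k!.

f: a_k = 3, 3/2, -3/8, 3/16, -15/128, 21/256, -63/1024, 99/2048, -1287/32768, …
g: a_k = 2, 8, 16, 64/3, 64/3, 256/15, 512/45, 2048/315, 1024/315, …
L₀ := lclm(L_f,L_g); ord L₀ ≤ 1+1.
h₀' ⇒ L via d/dx closure of L₀.
L = (-44 - 32·x) + (-61 - 128·x - 64·x^2)·Dx + (18 + 34·x + 16·x^2)·Dx^2  (order 2).
h: a_k = 19/2, 125/4, 1033/16, 8147/96, 65851/768, 521453/7680, 4225489/92160, 33149027/1290240, 274516531/20643840, …
ICs: h(0) = 19/2, h′(0) = 125/4.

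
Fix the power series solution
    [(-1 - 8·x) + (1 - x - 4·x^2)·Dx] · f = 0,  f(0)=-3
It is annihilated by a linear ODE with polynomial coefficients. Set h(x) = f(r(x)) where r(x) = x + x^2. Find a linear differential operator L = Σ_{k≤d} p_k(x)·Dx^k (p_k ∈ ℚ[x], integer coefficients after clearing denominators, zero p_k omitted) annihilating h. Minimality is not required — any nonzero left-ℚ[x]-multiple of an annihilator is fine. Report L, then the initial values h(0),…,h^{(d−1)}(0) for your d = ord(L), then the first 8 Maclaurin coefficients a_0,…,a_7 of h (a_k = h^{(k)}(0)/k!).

L = (1 + 10·x + 24·x^2 + 16·x^3) + (-1 + x + 5·x^2 + 8·x^3 + 4·x^4)·Dx  (order 1).
h: a_k = -3, -3, -18, -57, -183, -624, -2067, -6879, …
ICs: h(0) = -3.

f: a_k = -3, -3, -15, -27, -87, -195, -543, -1323, …
Change of var in L_f (x↦r) gives L₀.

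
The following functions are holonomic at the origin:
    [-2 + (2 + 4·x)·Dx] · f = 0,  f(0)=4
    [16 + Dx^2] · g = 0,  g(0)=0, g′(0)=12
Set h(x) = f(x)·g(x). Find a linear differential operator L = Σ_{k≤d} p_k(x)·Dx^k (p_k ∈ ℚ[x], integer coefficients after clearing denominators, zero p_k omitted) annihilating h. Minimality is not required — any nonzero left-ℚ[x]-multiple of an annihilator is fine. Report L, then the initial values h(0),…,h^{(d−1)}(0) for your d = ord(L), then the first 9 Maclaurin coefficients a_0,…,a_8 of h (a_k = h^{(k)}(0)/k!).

L = (19 + 64·x + 64·x^2) + (-2 - 4·x)·Dx + (1 + 4·x + 4·x^2)·Dx^2  (order 2).
h: a_k = 0, 48, 48, -152, -104, 682/5, 402/5, -7687/105, -17/21, …
ICs: h(0) = 0, h′(0) = 48.

f: a_k = 4, 4, -2, 2, -5/2, 7/2, -21/4, 33/4, -429/32, …
g: a_k = 0, 12, 0, -32, 0, 128/5, 0, -1024/105, 0, …
Sym-product of L_f,L_g gives L₀ (≤ ord 2).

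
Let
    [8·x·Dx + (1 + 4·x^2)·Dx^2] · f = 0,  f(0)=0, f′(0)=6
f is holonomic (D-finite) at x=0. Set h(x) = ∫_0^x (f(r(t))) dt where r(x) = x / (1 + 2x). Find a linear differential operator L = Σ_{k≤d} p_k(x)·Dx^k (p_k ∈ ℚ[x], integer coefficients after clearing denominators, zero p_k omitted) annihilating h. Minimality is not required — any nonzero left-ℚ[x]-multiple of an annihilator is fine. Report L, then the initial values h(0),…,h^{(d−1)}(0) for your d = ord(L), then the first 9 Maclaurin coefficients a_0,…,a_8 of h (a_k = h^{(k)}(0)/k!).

L = (4 + 16·x)·Dx^2 + (1 + 4·x + 8·x^2)·Dx^3  (order 3).
h: a_k = 0, 0, 3, -4, 4, 0, -64/5, 256/7, -384/7, …
ICs: h(0) = 0, h′(0) = 0, h′′(0) = 6.

f: a_k = 0, 6, 0, -8, 0, 96/5, 0, -384/7, 0, …
Substitute x→r, Dx→(1/r')Dx; clear ⇒ L₀.
h=∫h₀ ⇒ L = L₀·Dx.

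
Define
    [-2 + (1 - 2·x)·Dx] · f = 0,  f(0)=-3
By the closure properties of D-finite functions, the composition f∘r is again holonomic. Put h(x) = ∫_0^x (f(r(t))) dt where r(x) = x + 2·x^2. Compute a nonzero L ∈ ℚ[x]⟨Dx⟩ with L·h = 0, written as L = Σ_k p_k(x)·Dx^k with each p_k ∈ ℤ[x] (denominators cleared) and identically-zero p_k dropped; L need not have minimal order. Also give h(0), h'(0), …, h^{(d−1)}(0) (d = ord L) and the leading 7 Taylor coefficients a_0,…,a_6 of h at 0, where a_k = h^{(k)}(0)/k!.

L = (2 + 8·x)·Dx + (-1 + 2·x + 4·x^2)·Dx^2  (order 2).
h: a_k = 0, -3, -3, -8, -18, -48, -128, …
ICs: h(0) = 0, h′(0) = -3.

f: a_k = -3, -6, -12, -24, -48, -96, -192, …
Change of var in L_f (x↦r) gives L₀.
h=∫h₀ ⇒ L = L₀·Dx.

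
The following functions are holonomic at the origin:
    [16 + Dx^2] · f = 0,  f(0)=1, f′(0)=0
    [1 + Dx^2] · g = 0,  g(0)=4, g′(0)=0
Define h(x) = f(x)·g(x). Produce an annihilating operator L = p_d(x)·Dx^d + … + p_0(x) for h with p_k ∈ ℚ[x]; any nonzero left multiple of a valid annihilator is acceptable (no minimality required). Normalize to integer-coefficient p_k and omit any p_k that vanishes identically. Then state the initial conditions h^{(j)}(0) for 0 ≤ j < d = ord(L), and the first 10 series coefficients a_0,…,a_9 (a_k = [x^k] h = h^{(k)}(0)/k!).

f: a_k = 1, 0, -8, 0, 32/3, 0, -256/45, 0, 512/315, 0, …
g: a_k = 4, 0, -2, 0, 1/6, 0, -1/180, 0, 1/10080, 0, …
f·g: L₀ = L_f ⊗_s L_g, ord ≤ 2·2.
L = 225 + 34·Dx^2 + Dx^4  (order 4).
h: a_k = 4, 0, -34, 0, 353/6, 0, -8177/180, 0, 198593/10080, 0, …
ICs: h(0) = 4, h′(0) = 0, h′′(0) = -68, h′′′(0) = 0.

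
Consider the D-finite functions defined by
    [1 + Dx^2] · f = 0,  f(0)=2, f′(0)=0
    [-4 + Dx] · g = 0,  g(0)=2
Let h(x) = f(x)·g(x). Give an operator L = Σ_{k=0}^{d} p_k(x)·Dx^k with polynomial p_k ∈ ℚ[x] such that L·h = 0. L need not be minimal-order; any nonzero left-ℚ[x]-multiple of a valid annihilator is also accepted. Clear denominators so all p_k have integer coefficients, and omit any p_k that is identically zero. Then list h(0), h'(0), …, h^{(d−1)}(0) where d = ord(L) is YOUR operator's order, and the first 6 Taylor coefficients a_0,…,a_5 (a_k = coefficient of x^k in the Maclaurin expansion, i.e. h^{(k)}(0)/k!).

f: a_k = 2, 0, -1, 0, 1/12, 0, …
g: a_k = 2, 8, 16, 64/3, 64/3, 256/15, …
h₀=f·g: eliminate ⇒ L₀, order ≤ 2·1.
L = 17 - 8·Dx + Dx^2  (order 2).
h: a_k = 4, 16, 30, 104/3, 161/6, 202/15, …
ICs: h(0) = 4, h′(0) = 16.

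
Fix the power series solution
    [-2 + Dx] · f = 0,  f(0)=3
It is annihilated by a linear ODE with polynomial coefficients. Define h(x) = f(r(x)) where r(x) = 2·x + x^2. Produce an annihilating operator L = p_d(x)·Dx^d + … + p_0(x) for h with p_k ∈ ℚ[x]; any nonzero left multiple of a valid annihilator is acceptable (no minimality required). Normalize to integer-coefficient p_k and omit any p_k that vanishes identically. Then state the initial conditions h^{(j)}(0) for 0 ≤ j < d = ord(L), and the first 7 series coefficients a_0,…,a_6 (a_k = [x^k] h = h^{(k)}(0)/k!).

f: a_k = 3, 6, 6, 4, 2, 4/5, 4/15, …
Change of var in L_f (x↦r) gives L₀.
L = (-4 - 4·x) + Dx  (order 1).
h: a_k = 3, 12, 30, 56, 86, 568/5, 1996/15, …
ICs: h(0) = 3.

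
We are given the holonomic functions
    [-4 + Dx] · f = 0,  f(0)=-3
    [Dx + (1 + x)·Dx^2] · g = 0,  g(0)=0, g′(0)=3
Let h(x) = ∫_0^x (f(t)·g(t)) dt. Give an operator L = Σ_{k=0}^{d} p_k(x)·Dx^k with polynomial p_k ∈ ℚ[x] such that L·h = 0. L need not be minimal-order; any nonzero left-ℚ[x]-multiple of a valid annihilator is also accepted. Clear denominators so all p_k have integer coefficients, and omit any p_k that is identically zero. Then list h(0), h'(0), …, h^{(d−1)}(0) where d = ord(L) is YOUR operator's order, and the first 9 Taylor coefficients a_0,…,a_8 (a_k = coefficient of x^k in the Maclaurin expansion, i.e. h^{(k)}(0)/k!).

f: a_k = -3, -12, -24, -32, -32, -128/5, -256/15, -1024/105, -512/105, …
g: a_k = 0, 3, -3/2, 1, -3/4, 3/5, -1/2, 3/7, -3/8, …
h₀=f·g: eliminate ⇒ L₀, order ≤ 1·2.
h=∫h₀ ⇒ L = L₀·Dx.
L = (12 + 16·x)·Dx + (-7 - 8·x)·Dx^2 + (1 + x)·Dx^3  (order 3).
h: a_k = 0, 0, -9/2, -21/2, -57/4, -279/20, -54/5, -97/14, -1067/280, …
ICs: h(0) = 0, h′(0) = 0, h′′(0) = -9.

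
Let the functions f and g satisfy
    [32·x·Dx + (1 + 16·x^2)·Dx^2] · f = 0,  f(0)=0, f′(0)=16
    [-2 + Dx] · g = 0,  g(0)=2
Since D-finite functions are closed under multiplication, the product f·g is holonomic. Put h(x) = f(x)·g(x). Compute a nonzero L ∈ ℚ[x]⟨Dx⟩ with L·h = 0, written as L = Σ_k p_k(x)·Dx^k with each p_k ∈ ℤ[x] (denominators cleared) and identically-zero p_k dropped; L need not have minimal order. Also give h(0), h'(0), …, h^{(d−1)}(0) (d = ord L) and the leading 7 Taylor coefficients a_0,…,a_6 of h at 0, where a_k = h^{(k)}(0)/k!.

f: a_k = 0, 16, 0, -256/3, 0, 4096/5, 0, …
g: a_k = 2, 4, 4, 8/3, 4/3, 8/15, 8/45, …
L₀ := L_f ⊗_s L_g (sym. prod.), ord ≤ 2.
L = (4 - 64·x + 64·x^2) + (-4 + 32·x - 64·x^2)·Dx + (1 + 16·x^2)·Dx^2  (order 2).
h: a_k = 0, 32, 64, -320/3, -896/3, 6592/5, 27520/9, …
ICs: h(0) = 0, h′(0) = 32.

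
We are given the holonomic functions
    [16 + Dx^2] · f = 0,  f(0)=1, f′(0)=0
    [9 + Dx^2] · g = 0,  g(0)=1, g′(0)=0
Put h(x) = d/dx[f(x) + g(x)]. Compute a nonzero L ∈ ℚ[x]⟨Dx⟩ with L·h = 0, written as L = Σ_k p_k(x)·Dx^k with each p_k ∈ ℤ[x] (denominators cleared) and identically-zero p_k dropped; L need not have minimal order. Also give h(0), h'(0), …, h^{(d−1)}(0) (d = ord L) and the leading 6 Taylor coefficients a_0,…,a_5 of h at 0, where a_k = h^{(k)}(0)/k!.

f: a_k = 1, 0, -8, 0, 32/3, 0, …
g: a_k = 1, 0, -9/2, 0, 27/8, 0, …
h₀=f+g: left-lcm gives L₀, ord ≤ 4.
Differentiate: ansatz ord ≤ ord L₀ ⇒ L.
L = 144 + 25·Dx^2 + Dx^4  (order 4).
h: a_k = 0, -25, 0, 337/6, 0, -965/24, …
ICs: h(0) = 0, h′(0) = -25, h′′(0) = 0, h′′′(0) = 337.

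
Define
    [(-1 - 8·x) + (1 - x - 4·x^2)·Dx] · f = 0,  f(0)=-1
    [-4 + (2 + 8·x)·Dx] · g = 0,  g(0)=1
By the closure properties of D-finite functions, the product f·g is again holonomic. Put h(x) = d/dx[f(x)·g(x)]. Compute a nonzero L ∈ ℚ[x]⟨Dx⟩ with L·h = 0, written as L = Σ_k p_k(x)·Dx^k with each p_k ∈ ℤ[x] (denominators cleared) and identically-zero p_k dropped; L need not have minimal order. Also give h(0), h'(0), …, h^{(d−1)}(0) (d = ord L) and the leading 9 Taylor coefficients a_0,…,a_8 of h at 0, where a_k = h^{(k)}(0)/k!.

L = (10 + 156·x + 540·x^2 + 800·x^3 + 960·x^4) + (-3 - 19·x - 30·x^2 + 56·x^3 + 352·x^4 + 384·x^5)·Dx  (order 1).
h: a_k = -3, -10, -63, -124, -715, -1098, -7133, -7144, -70461, …
ICs: h(0) = -3.

f: a_k = -1, -1, -5, -9, -29, -65, -181, -441, -1165, …
g: a_k = 1, 2, -2, 4, -10, 28, -84, 264, -858, …
f·g: L₀ = L_f ⊗_s L_g, ord ≤ 1·1.
Derive L from L₀ (diff closure).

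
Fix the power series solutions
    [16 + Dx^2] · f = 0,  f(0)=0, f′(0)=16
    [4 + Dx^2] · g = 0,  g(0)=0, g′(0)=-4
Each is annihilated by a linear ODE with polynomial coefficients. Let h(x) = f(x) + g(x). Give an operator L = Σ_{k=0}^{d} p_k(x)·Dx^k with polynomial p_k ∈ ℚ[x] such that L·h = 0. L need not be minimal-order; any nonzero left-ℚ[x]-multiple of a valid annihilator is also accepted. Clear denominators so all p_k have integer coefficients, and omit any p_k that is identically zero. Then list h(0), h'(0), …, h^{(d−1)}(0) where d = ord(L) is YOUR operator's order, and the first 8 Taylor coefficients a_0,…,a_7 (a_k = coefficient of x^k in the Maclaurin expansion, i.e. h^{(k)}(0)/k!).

L = 64 + 20·Dx^2 + Dx^4  (order 4).
h: a_k = 0, 12, 0, -40, 0, 168/5, 0, -272/21, …
ICs: h(0) = 0, h′(0) = 12, h′′(0) = 0, h′′′(0) = -240.

f: a_k = 0, 16, 0, -128/3, 0, 512/15, 0, -4096/315, …
g: a_k = 0, -4, 0, 8/3, 0, -8/15, 0, 16/315, …
Sum ⇒ L₀ = lclm(L_f,L_g) in ℚ(x)⟨Dx⟩.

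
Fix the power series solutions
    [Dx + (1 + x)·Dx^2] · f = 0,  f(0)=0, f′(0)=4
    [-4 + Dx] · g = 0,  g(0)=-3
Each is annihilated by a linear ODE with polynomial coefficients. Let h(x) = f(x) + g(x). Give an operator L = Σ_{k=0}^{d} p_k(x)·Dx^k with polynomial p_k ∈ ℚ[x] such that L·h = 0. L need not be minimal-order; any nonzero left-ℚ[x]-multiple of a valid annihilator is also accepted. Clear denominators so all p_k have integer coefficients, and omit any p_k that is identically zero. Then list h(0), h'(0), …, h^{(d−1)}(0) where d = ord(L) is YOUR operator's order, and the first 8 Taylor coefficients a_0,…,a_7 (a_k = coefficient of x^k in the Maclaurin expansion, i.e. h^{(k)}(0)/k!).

L = (-24 - 16·x)·Dx + (-14 - 32·x - 16·x^2)·Dx^2 + (5 + 9·x + 4·x^2)·Dx^3  (order 3).
h: a_k = -3, -8, -26, -92/3, -33, -124/5, -266/15, -964/105, …
ICs: h(0) = -3, h′(0) = -8, h′′(0) = -52.

f: a_k = 0, 4, -2, 4/3, -1, 4/5, -2/3, 4/7, …
g: a_k = -3, -12, -24, -32, -32, -128/5, -256/15, -1024/105, …
f+g: L₀ = lclm(L_f,L_g), ord ≤ 2+1.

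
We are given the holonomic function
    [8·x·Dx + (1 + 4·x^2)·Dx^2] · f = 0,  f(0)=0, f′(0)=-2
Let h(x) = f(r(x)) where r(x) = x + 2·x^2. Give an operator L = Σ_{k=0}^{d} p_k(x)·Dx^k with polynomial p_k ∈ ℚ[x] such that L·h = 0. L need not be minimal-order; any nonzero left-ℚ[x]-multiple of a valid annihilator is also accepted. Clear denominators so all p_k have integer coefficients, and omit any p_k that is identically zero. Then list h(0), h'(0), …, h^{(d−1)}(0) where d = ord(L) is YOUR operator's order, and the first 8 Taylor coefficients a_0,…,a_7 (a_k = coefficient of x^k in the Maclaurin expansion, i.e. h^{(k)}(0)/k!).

f: a_k = 0, -2, 0, 8/3, 0, -32/5, 0, 128/7, …
h₀=f(r): pull back L_f along r ⇒ L₀.
L = (-4 + 8·x + 64·x^2 + 192·x^3 + 192·x^4)·Dx + (1 + 4·x + 4·x^2 + 32·x^3 + 80·x^4 + 64·x^5)·Dx^2  (order 2).
h: a_k = 0, -2, -4, 8/3, 16, 128/5, -128/3, -1664/7, …
ICs: h(0) = 0, h′(0) = -2.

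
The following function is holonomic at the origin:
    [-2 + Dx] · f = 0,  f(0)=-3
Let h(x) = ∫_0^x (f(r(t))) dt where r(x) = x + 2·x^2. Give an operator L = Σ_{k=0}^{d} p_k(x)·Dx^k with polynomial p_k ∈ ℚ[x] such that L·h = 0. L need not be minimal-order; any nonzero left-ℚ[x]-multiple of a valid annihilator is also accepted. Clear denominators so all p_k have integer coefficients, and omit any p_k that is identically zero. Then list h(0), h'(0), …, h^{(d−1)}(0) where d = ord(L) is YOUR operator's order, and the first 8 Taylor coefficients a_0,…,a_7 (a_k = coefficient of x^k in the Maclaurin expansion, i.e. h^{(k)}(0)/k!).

L = (-2 - 8·x)·Dx + Dx^2  (order 2).
h: a_k = 0, -3, -3, -6, -7, -10, -54/5, -1324/105, …
ICs: h(0) = 0, h′(0) = -3.

f: a_k = -3, -6, -6, -4, -2, -4/5, -4/15, -8/105, …
f∘r: x↦r, Dx↦Dx/r' in L_f ⇒ L₀.
h=∫h₀ ⇒ L = L₀·Dx.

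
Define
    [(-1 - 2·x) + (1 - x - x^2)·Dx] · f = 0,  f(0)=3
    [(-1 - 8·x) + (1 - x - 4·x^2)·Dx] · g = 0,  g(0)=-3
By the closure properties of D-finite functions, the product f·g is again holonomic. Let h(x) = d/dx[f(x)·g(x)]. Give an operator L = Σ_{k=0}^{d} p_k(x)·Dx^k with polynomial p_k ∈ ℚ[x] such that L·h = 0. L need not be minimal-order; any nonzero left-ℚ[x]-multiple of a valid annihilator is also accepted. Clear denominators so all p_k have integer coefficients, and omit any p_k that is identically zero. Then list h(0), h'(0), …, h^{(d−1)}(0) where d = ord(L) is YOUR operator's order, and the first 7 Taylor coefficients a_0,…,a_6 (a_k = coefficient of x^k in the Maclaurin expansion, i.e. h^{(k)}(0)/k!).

f: a_k = 3, 3, 6, 9, 15, 24, 39, …
g: a_k = -3, -3, -15, -27, -87, -195, -543, …
Sym-product of L_f,L_g gives L₀ (≤ ord 1).
h=h₀': d/dx-closure on L₀ ⇒ L.
L = (16 + 18·x - 12·x^2 - 352·x^3 + 12·x^4 + 600·x^5 + 320·x^6) + (-2 - 4·x + 39·x^2 + 8·x^3 - 140·x^4 - 21·x^5 + 140·x^6 + 64·x^7)·Dx  (order 1).
h: a_k = -18, -144, -513, -2016, -6300, -20358, -60354, …
ICs: h(0) = -18.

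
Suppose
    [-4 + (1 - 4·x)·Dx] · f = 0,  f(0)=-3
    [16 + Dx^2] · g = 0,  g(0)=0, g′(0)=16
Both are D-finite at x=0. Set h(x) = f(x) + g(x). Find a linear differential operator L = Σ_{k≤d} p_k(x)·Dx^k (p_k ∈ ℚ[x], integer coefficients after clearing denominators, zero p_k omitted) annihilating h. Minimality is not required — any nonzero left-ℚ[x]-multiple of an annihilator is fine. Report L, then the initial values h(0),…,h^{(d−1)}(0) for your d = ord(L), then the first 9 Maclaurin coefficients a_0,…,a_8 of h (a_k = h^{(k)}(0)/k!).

f: a_k = -3, -12, -48, -192, -768, -3072, -12288, -49152, -196608, …
g: a_k = 0, 16, 0, -128/3, 0, 512/15, 0, -4096/315, 0, …
L₀ := lclm(L_f,L_g); ord L₀ ≤ 1+2.
L = (448 - 512·x + 1024·x^2) + (-48 + 320·x - 768·x^2 + 1024·x^3)·Dx + (28 - 32·x + 64·x^2)·Dx^2 + (-3 + 20·x - 48·x^2 + 64·x^3)·Dx^3  (order 3).
h: a_k = -3, 4, -48, -704/3, -768, -45568/15, -12288, -15486976/315, -196608, …
ICs: h(0) = -3, h′(0) = 4, h′′(0) = -96.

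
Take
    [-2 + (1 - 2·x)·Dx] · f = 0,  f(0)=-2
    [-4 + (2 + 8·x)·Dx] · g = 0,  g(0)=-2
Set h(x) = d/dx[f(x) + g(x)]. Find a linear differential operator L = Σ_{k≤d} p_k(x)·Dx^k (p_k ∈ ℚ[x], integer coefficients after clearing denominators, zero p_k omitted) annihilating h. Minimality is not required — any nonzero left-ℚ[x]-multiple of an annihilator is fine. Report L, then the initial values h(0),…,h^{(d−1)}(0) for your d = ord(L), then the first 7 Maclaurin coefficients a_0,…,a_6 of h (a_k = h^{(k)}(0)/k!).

f: a_k = -2, -4, -8, -16, -32, -64, -128, …
g: a_k = -2, -4, 4, -8, 20, -56, 168, …
L₀ := lclm(L_f,L_g); ord L₀ ≤ 1+1.
h₀' ⇒ L via d/dx closure of L₀.
L = (-16 - 16·x) + (-2 - 40·x - 56·x^2)·Dx + (1 + 4·x - 4·x^2 - 16·x^3)·Dx^2  (order 2).
h: a_k = -8, -8, -72, -48, -600, 240, -5488, …
ICs: h(0) = -8, h′(0) = -8.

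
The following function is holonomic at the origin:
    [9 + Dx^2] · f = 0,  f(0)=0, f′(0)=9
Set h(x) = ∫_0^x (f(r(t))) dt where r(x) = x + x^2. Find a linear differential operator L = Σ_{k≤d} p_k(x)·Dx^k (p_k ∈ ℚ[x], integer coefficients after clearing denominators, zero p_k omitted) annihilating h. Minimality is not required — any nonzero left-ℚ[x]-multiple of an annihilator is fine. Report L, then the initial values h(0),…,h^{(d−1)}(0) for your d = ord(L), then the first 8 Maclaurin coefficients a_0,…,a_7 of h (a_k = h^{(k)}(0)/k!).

L = (9 + 54·x + 108·x^2 + 72·x^3)·Dx - 2·Dx^2 + (1 + 2·x)·Dx^3  (order 3).
h: a_k = 0, 0, 9/2, 3, -27/8, -81/10, -459/80, 135/56, …
ICs: h(0) = 0, h′(0) = 0, h′′(0) = 9.

f: a_k = 0, 9, 0, -27/2, 0, 243/40, 0, -729/560, …
Substitute x→r, Dx→(1/r')Dx; clear ⇒ L₀.
h=∫h₀ ⇒ L = L₀·Dx.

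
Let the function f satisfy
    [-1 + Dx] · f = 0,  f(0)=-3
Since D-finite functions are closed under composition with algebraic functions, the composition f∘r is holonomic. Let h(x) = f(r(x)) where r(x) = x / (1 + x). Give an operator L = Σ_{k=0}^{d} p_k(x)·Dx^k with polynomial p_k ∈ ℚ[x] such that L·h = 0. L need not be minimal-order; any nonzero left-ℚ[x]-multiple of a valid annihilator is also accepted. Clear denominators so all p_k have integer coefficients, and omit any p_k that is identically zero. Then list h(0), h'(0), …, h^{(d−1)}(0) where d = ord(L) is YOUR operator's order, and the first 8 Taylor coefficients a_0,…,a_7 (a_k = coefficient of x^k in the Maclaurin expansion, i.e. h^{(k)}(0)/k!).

L = -1 + (1 + 2·x + x^2)·Dx  (order 1).
h: a_k = -3, -3, 3/2, -1/2, -1/8, 19/40, -151/240, 1091/1680, …
ICs: h(0) = -3.

f: a_k = -3, -3, -3/2, -1/2, -1/8, -1/40, -1/240, -1/1680, …
f∘r: x↦r, Dx↦Dx/r' in L_f ⇒ L₀.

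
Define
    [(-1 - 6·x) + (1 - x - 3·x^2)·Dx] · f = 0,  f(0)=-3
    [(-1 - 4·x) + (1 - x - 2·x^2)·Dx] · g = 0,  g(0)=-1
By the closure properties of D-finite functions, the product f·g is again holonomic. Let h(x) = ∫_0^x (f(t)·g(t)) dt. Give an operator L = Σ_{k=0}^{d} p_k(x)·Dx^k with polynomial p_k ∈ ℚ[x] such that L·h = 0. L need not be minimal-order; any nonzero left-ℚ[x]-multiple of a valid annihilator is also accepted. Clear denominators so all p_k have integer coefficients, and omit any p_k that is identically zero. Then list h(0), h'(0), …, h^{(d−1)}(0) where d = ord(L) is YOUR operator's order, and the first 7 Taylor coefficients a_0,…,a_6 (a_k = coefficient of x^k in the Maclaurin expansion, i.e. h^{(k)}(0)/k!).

L = (-2 - 8·x + 15·x^2 + 24·x^3)·Dx + (1 - 2·x - 4·x^2 + 5·x^3 + 6·x^4)·Dx^2  (order 2).
h: a_k = 0, 3, 3, 8, 57/4, 162/5, 66, …
ICs: h(0) = 0, h′(0) = 3.

f: a_k = -3, -3, -12, -21, -57, -120, -291, …
g: a_k = -1, -1, -3, -5, -11, -21, -43, …
L₀ := L_f ⊗_s L_g (sym. prod.), ord ≤ 1.
∫: right-multiply L₀ by Dx.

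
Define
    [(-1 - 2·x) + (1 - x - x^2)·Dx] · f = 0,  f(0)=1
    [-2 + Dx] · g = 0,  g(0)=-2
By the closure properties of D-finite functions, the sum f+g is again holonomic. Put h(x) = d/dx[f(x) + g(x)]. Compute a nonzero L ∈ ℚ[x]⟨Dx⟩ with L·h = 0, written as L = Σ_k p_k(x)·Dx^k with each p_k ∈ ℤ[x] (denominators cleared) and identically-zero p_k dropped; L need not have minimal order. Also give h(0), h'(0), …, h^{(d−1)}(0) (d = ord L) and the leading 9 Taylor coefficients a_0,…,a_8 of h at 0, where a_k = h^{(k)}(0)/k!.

f: a_k = 1, 1, 2, 3, 5, 8, 13, 21, 34, …
g: a_k = -2, -4, -4, -8/3, -4/3, -8/15, -8/45, -16/315, -4/315, …
Weyl lclm of L_f,L_g ⇒ L₀ (ord ≤ 2).
Differentiate: ansatz ord ≤ ord L₀ ⇒ L.
L = (10 + 44·x + 44·x^2 + 48·x^3 + 12·x^4) + (-7 - 24·x - 28·x^2 - 12·x^3 + 10·x^4 + 4·x^5)·Dx + (1 + x + 3·x^2 - 6·x^3 - 8·x^4 - 2·x^5)·Dx^2  (order 2).
h: a_k = -3, -4, 1, 44/3, 112/3, 1154/15, 6599/45, 85648/315, 155917/315, …
ICs: h(0) = -3, h′(0) = -4.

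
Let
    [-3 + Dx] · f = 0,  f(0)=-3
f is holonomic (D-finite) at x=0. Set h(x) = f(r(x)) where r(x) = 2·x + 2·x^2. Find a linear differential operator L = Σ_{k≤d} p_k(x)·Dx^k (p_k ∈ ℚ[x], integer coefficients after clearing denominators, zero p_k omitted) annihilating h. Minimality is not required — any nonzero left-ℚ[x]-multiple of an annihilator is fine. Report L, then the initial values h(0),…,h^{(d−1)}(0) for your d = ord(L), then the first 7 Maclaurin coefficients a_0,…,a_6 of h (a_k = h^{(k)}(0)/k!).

L = (-6 - 12·x) + Dx  (order 1).
h: a_k = -3, -18, -72, -216, -540, -5832/5, -11232/5, …
ICs: h(0) = -3.

f: a_k = -3, -9, -27/2, -27/2, -81/8, -243/40, -243/80, …
h₀=f(r): pull back L_f along r ⇒ L₀.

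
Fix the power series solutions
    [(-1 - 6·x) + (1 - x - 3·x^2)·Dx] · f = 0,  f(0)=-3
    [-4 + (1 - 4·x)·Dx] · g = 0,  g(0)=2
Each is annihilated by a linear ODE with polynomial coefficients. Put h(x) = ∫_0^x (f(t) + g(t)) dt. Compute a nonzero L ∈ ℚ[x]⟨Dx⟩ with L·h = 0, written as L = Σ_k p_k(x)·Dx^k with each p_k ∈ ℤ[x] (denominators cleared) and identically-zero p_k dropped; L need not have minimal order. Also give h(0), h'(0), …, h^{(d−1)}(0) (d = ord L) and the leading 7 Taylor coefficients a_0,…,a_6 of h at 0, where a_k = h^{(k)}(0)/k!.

L = (-72·x + 72·x^2 - 96·x^3)·Dx + (8 - 6·x - 66·x^2 + 112·x^3 - 192·x^4)·Dx^2 + (-1 + 7·x - 15·x^2 + 10·x^3 + 20·x^4 - 48·x^5)·Dx^3  (order 3).
h: a_k = 0, -1, 5/2, 20/3, 107/4, 91, 964/3, …
ICs: h(0) = 0, h′(0) = -1, h′′(0) = 5.

f: a_k = -3, -3, -12, -21, -57, -120, -291, …
g: a_k = 2, 8, 32, 128, 512, 2048, 8192, …
h₀=f+g: left-lcm gives L₀, ord ≤ 2.
∫: right-multiply L₀ by Dx.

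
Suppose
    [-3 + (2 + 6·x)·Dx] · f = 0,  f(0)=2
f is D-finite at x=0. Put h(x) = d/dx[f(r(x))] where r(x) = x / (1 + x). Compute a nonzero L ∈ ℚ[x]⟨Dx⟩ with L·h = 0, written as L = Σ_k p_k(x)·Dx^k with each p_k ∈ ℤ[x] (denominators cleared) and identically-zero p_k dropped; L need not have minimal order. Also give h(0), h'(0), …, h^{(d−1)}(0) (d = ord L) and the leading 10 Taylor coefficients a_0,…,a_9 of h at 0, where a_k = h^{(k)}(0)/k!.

L = (-7 - 16·x) + (-2 - 10·x - 8·x^2)·Dx  (order 1).
h: a_k = 3, -21/2, 261/8, -1677/16, 45345/128, -318915/256, 4608345/1024, -33903165/2048, 2020675545/32768, -15193591815/65536, …
ICs: h(0) = 3.

f: a_k = 2, 3, -9/4, 27/8, -405/64, 1701/128, -15309/512, 72171/1024, -2814669/16384, 14073345/32768, …
f∘r: x↦r, Dx↦Dx/r' in L_f ⇒ L₀.
h₀' ⇒ L via d/dx closure of L₀.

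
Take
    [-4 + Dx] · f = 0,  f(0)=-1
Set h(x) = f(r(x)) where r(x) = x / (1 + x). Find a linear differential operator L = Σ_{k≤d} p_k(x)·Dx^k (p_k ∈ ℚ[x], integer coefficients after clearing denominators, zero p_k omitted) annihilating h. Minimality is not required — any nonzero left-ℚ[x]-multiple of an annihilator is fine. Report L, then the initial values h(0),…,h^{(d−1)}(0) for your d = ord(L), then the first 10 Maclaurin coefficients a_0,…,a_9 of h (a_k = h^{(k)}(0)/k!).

L = -4 + (1 + 2·x + x^2)·Dx  (order 1).
h: a_k = -1, -4, -4, 4/3, 4/3, -28/15, 44/45, 68/315, -316/315, 3316/2835, …
ICs: h(0) = -1.

f: a_k = -1, -4, -8, -32/3, -32/3, -128/15, -256/45, -1024/315, -512/315, -2048/2835, …
h₀=f(r): pull back L_f along r ⇒ L₀.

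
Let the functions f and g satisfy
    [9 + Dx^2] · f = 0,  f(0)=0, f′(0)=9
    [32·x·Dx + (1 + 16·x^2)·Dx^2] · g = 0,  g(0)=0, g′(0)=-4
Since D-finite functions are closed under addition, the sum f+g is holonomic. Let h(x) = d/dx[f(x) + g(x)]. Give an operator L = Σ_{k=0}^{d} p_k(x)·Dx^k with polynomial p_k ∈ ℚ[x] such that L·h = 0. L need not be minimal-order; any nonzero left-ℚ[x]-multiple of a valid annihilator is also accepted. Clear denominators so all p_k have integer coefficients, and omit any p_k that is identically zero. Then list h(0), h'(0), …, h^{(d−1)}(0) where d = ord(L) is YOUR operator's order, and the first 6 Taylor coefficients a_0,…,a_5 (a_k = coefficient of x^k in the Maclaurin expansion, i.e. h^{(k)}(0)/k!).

L = (-52704·x + 967680·x^3 + 663552·x^5) + (-207 + 13104·x^2 + 283392·x^4 + 331776·x^6)·Dx + (-5856·x + 107520·x^3 + 73728·x^5)·Dx^2 + (-23 + 1456·x^2 + 31488·x^4 + 36864·x^6)·Dx^3  (order 3).
h: a_k = 5, 0, 47/2, 0, -7949/8, 0, …
ICs: h(0) = 5, h′(0) = 0, h′′(0) = 47.

f: a_k = 0, 9, 0, -27/2, 0, 243/40, …
g: a_k = 0, -4, 0, 64/3, 0, -1024/5, …
Weyl lclm of L_f,L_g ⇒ L₀ (ord ≤ 4).
h=h₀': d/dx-closure on L₀ ⇒ L.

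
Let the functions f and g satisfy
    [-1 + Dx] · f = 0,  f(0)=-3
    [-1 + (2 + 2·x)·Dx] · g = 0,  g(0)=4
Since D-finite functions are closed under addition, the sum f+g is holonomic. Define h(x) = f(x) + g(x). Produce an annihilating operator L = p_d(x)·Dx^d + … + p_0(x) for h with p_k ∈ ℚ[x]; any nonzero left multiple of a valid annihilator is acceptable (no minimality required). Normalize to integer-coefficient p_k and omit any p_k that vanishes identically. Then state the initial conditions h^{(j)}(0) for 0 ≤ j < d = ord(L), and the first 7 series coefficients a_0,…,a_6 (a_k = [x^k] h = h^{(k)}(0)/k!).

L = (3 + 2·x) + (-5 - 8·x - 4·x^2)·Dx + (2 + 6·x + 4·x^2)·Dx^2  (order 2).
h: a_k = 1, -1, -2, -1/4, -9/32, 27/320, -331/3840, …
ICs: h(0) = 1, h′(0) = -1.

f: a_k = -3, -3, -3/2, -1/2, -1/8, -1/40, -1/240, …
g: a_k = 4, 2, -1/2, 1/4, -5/32, 7/64, -21/256, …
Weyl lclm of L_f,L_g ⇒ L₀ (ord ≤ 2).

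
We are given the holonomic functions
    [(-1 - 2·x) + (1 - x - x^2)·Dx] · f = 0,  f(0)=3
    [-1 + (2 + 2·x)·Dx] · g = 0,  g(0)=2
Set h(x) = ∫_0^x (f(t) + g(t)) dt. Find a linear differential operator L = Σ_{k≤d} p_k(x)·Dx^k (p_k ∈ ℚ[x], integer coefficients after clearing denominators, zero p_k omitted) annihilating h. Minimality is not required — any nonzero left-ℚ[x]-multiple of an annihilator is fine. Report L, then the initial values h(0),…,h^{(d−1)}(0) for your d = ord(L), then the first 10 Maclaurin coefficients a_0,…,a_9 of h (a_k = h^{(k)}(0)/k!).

L = (-9 - 21·x - 21·x^2 - 10·x^3)·Dx + (17 + 54·x + 87·x^2 + 74·x^3 + 25·x^4)·Dx^2 + (-2 - 14·x - 6·x^2 + 30·x^3 + 34·x^4 + 10·x^5)·Dx^3  (order 3).
h: a_k = 0, 5, 2, 23/12, 73/32, 191/64, 3079/768, 19947/3584, 64545/8192, 556913/49152, …
ICs: h(0) = 0, h′(0) = 5, h′′(0) = 4.

f: a_k = 3, 3, 6, 9, 15, 24, 39, 63, 102, 165, …
g: a_k = 2, 1, -1/4, 1/8, -5/64, 7/128, -21/512, 33/1024, -429/16384, 715/32768, …
Weyl lclm of L_f,L_g ⇒ L₀ (ord ≤ 2).
h=∫₀ˣh₀: take L = L₀·Dx.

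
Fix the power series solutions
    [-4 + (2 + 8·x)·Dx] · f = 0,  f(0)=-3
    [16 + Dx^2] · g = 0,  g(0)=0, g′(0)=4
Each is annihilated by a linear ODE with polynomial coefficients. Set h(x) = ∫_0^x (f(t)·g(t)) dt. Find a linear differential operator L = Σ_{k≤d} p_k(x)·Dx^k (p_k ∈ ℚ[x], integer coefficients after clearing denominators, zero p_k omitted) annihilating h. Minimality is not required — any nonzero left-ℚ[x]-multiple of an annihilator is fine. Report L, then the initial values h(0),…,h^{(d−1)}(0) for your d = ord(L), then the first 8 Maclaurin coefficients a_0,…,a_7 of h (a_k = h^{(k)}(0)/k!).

f: a_k = -3, -6, 6, -12, 30, -84, 252, -792, …
g: a_k = 0, 4, 0, -32/3, 0, 128/15, 0, -1024/315, …
Sym-product of L_f,L_g gives L₀ (≤ ord 2).
h=∫₀ˣh₀: take L = L₀·Dx.
L = (28 + 128·x + 256·x^2)·Dx + (-4 - 16·x)·Dx^2 + (1 + 8·x + 16·x^2)·Dx^3  (order 3).
h: a_k = 0, 0, -6, -8, 14, 16/5, 76/15, -1296/35, …
ICs: h(0) = 0, h′(0) = 0, h′′(0) = -12.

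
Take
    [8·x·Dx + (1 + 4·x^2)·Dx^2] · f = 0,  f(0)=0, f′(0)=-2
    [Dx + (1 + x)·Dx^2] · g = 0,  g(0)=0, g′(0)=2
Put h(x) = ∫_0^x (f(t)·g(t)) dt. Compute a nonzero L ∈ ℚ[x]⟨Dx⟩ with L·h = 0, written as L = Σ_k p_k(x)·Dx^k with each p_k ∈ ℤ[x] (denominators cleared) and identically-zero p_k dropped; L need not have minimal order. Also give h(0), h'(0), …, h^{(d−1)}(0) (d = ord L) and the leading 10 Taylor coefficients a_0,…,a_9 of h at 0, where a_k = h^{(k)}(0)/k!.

f: a_k = 0, -2, 0, 8/3, 0, -32/5, 0, 128/7, 0, -512/9, …
g: a_k = 0, 2, -1, 2/3, -1/2, 2/5, -1/3, 2/7, -1/4, 2/9, …
Sym-product of L_f,L_g gives L₀ (≤ ord 4).
Integrate: L := L₀·Dx.
L = (288 + 560·x + 3584·x^2 + 8640·x^3 + 7680·x^4 + 3328·x^5 + 1024·x^7)·Dx^2 + (258 + 1840·x + 6992·x^2 + 19264·x^3 + 29440·x^4 + 23808·x^5 + 8960·x^6 + 3072·x^7 + 3584·x^8)·Dx^3 + (36 + 628·x + 2496·x^2 + 6192·x^3 + 12288·x^4 + 15936·x^5 + 12288·x^6 + 5376·x^7 + 3072·x^8 + 2048·x^9)·Dx^4 + (17 + 66·x + 241·x^2 + 608·x^3 + 1152·x^4 + 1728·x^5 + 2016·x^6 + 1536·x^7 + 768·x^8 + 512·x^9 + 256·x^10)·Dx^5  (order 5).
h: a_k = 0, 0, 0, -4/3, 1/2, 4/5, -5/18, -76/45, 43/60, 164/45, …
ICs: h(0) = 0, h′(0) = 0, h′′(0) = 0, h′′′(0) = -8, h′′′′(0) = 12.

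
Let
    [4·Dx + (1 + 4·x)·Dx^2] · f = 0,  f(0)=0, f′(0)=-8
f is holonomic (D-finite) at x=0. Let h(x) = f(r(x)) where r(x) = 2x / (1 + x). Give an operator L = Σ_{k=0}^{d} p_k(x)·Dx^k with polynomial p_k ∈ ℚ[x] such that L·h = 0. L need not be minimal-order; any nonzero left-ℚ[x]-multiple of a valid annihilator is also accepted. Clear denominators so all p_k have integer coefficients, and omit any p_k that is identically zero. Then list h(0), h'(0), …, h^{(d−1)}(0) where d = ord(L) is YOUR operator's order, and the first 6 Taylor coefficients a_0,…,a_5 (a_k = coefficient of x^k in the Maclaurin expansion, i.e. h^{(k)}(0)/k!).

f: a_k = 0, -8, 16, -128/3, 128, -2048/5, …
f∘r: x↦r, Dx↦Dx/r' in L_f ⇒ L₀.
L = (10 + 18·x)·Dx + (1 + 10·x + 9·x^2)·Dx^2  (order 2).
h: a_k = 0, -16, 80, -1456/3, 3280, -118096/5, …
ICs: h(0) = 0, h′(0) = -16.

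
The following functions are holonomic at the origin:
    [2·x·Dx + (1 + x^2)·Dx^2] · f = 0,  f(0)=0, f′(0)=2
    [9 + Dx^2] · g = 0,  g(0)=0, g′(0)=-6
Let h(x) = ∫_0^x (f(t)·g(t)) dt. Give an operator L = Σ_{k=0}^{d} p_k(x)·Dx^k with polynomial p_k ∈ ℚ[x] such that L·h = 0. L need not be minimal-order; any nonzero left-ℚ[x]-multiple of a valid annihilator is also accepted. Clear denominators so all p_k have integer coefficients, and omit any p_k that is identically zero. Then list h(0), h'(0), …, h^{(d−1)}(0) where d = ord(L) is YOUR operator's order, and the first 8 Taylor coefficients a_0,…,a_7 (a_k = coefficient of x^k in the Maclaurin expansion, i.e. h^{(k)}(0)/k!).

L = (1170 + 3834·x^2 + 4779·x^4 + 2916·x^6 + 729·x^8)·Dx + (396·x + 1044·x^3 + 972·x^5 + 324·x^7)·Dx^2 + (220 + 768·x^2 + 1026·x^4 + 648·x^6 + 162·x^8)·Dx^3 + (44·x + 116·x^3 + 108·x^5 + 36·x^7)·Dx^4 + (10 + 38·x^2 + 55·x^4 + 36·x^6 + 9·x^8)·Dx^5  (order 5).
h: a_k = 0, 0, 0, -4, 0, 22/5, 0, -33/14, …
ICs: h(0) = 0, h′(0) = 0, h′′(0) = 0, h′′′(0) = -24, h′′′′(0) = 0.

f: a_k = 0, 2, 0, -2/3, 0, 2/5, 0, -2/7, …
g: a_k = 0, -6, 0, 9, 0, -81/20, 0, 243/280, …
L₀ := L_f ⊗_s L_g (sym. prod.), ord ≤ 4.
h=∫₀ˣh₀: take L = L₀·Dx.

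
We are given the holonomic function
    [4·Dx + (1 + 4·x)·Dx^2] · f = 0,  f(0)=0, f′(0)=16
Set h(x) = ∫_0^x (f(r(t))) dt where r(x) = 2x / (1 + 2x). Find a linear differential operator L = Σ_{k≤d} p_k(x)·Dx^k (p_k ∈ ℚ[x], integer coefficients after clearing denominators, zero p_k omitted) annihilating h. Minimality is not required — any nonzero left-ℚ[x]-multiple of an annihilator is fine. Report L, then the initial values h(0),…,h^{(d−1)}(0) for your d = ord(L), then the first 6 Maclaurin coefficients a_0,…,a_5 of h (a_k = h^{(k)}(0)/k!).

f: a_k = 0, 16, -32, 256/3, -256, 4096/5, …
h₀=f(r): pull back L_f along r ⇒ L₀.
h=∫h₀ ⇒ L = L₀·Dx.
L = (12 + 40·x)·Dx^2 + (1 + 12·x + 20·x^2)·Dx^3  (order 3).
h: a_k = 0, 0, 16, -64, 992/3, -9984/5, …
ICs: h(0) = 0, h′(0) = 0, h′′(0) = 32.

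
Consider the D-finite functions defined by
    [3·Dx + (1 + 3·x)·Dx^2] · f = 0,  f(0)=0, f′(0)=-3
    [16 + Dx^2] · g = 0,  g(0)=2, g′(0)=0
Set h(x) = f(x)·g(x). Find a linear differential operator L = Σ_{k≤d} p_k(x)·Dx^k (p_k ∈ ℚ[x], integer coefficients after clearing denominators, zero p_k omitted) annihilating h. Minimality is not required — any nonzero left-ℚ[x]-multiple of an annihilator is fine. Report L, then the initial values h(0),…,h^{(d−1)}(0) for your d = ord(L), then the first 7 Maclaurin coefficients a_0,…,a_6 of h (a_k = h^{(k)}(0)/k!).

L = (2272 + 127488·x + 781056·x^2 + 1769472·x^3 + 1327104·x^4) + (4416 + 50112·x + 165888·x^2 + 165888·x^3)·Dx + (1022 + 19392·x + 102816·x^2 + 221184·x^3 + 165888·x^4)·Dx^2 + (276 + 3132·x + 10368·x^2 + 10368·x^3)·Dx^3 + (55 + 714·x + 3375·x^2 + 6912·x^3 + 5184·x^4)·Dx^4  (order 4).
h: a_k = 0, -6, 9, 30, -63/2, -86/5, 15, …
ICs: h(0) = 0, h′(0) = -6, h′′(0) = 18, h′′′(0) = 180.

f: a_k = 0, -3, 9/2, -9, 81/4, -243/5, 243/2, …
g: a_k = 2, 0, -16, 0, 64/3, 0, -512/45, …
f·g: L₀ = L_f ⊗_s L_g, ord ≤ 2·2.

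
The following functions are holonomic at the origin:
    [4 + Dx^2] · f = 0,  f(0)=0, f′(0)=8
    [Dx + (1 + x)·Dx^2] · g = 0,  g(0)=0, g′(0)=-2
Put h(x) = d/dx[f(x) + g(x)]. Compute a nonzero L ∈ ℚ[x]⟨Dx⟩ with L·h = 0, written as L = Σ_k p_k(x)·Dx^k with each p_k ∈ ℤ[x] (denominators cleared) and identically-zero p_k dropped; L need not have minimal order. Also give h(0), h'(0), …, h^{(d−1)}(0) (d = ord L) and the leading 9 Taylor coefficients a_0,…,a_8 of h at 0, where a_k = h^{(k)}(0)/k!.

f: a_k = 0, 8, 0, -16/3, 0, 16/15, 0, -32/315, 0, …
g: a_k = 0, -2, 1, -2/3, 1/2, -2/5, 1/3, -2/7, 1/4, …
L₀ := lclm(L_f,L_g); ord L₀ ≤ 2+2.
Derive L from L₀ (diff closure).
L = (20 + 16·x + 8·x^2) + (12 + 28·x + 24·x^2 + 8·x^3)·Dx + (5 + 4·x + 2·x^2)·Dx^2 + (3 + 7·x + 6·x^2 + 2·x^3)·Dx^3  (order 3).
h: a_k = 6, 2, -18, 2, 10/3, 2, -122/45, 2, -614/315, …
ICs: h(0) = 6, h′(0) = 2, h′′(0) = -36.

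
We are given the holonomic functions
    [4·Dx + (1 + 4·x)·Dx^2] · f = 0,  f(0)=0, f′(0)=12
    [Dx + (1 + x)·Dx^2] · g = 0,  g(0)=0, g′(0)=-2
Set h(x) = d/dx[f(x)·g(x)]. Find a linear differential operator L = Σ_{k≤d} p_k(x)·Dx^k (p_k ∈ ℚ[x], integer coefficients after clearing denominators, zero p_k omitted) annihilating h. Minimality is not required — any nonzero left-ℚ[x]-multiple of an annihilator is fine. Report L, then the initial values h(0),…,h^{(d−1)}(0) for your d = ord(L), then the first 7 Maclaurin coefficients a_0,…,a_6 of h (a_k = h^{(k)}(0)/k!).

f: a_k = 0, 12, -24, 64, -192, 3072/5, -2048, …
g: a_k = 0, -2, 1, -2/3, 1/2, -2/5, 1/3, …
f·g: L₀ = L_f ⊗_s L_g, ord ≤ 2·2.
Differentiate: ansatz ord ≤ ord L₀ ⇒ L.
L = (136 + 320·x + 256·x^2) + (290 + 1464·x + 2400·x^2 + 1280·x^3)·Dx + (92 + 740·x + 1992·x^2 + 2240·x^3 + 896·x^4)·Dx^2 + (5 + 58·x + 245·x^2 + 464·x^3 + 400·x^4 + 128·x^5)·Dx^3  (order 3).
h: a_k = 0, -48, 180, -640, 2350, -44408/5, 34188, …
ICs: h(0) = 0, h′(0) = -48, h′′(0) = 360.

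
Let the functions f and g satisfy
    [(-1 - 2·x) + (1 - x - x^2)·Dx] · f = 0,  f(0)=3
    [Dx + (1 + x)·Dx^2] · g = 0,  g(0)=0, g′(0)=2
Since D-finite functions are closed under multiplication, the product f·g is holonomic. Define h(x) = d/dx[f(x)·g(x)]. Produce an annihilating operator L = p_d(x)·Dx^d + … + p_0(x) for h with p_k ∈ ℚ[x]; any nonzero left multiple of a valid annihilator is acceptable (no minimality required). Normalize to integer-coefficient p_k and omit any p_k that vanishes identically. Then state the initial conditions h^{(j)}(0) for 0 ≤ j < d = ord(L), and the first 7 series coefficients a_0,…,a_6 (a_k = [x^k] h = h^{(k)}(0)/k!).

f: a_k = 3, 3, 6, 9, 15, 24, 39, …
g: a_k = 0, 2, -1, 2/3, -1/2, 2/5, -1/3, …
h₀=f·g: eliminate ⇒ L₀, order ≤ 1·2.
h=h₀': d/dx-closure on L₀ ⇒ L.
L = (26 + 54·x + 36·x^2) + (7 + 37·x + 60·x^2 + 28·x^3)·Dx + (-3 - 4·x + 6·x^2 + 11·x^3 + 4·x^4)·Dx^2  (order 2).
h: a_k = 6, 6, 33, 50, 247/2, 1086/5, 4323/10, …
ICs: h(0) = 6, h′(0) = 6.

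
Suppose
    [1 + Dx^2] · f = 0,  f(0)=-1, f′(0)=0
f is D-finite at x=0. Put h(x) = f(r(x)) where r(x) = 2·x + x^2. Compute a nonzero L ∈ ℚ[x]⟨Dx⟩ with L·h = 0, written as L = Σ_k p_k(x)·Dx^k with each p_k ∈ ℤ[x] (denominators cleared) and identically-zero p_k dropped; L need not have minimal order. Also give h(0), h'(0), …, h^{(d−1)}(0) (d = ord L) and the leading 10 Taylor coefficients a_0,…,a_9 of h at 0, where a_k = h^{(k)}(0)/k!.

f: a_k = -1, 0, 1/2, 0, -1/24, 0, 1/720, 0, -1/40320, 0, …
f∘r: x↦r, Dx↦Dx/r' in L_f ⇒ L₀.
L = (4 + 12·x + 12·x^2 + 4·x^3) - Dx + (1 + x)·Dx^2  (order 2).
h: a_k = -1, 0, 2, 2, -1/6, -4/3, -41/45, -1/15, 719/2520, 62/315, …
ICs: h(0) = -1, h′(0) = 0.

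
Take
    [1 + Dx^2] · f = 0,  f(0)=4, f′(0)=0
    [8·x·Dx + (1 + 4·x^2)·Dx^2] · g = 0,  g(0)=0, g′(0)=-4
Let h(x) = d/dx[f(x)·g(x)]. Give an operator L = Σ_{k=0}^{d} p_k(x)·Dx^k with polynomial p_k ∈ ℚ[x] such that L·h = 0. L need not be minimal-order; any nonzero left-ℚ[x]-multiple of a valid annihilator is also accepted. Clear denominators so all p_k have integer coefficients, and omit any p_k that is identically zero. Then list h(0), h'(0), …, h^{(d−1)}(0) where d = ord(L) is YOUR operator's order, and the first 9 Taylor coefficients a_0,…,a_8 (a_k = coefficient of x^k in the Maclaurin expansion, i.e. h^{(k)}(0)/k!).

L = (3893 + 34584·x^2 + 286832·x^4 + 57600·x^6 + 768·x^8 - 10240·x^10 + 4096·x^12) + (2192·x + 44864·x^3 + 156160·x^5 + 51200·x^7 + 20480·x^9 + 16384·x^11)·Dx + (3978 + 36208·x^2 + 296160·x^4 + 76288·x^6 + 9728·x^8 - 4096·x^10 + 8192·x^12)·Dx^2 + (2192·x + 44864·x^3 + 156160·x^5 + 51200·x^7 + 20480·x^9 + 16384·x^11)·Dx^3 + (85 + 1624·x^2 + 9328·x^4 + 18688·x^6 + 8960·x^8 + 6144·x^10 + 4096·x^12)·Dx^4  (order 4).
h: a_k = -16, 0, 88, 0, -938/3, 0, 54431/45, 0, -801991/168, …
ICs: h(0) = -16, h′(0) = 0, h′′(0) = 176, h′′′(0) = 0.

f: a_k = 4, 0, -2, 0, 1/6, 0, -1/180, 0, 1/10080, …
g: a_k = 0, -4, 0, 16/3, 0, -64/5, 0, 256/7, 0, …
Sym-product of L_f,L_g gives L₀ (≤ ord 4).
Derive L from L₀ (diff closure).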